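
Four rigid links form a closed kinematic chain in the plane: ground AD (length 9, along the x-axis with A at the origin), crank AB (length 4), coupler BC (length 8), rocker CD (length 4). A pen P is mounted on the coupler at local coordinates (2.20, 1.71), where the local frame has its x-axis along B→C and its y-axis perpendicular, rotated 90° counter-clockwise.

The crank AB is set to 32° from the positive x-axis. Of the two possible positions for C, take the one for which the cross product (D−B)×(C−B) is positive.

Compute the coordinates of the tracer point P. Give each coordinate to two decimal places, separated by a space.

5.32 4.13

A=(0,0), D=(9.00,0)
B = A + 4.00·(cos32°, sin32°) = (3.3922, 2.1197)
|BD| = 5.9950
circle(B,8.00) ∩ circle(D,4.00): a=7.0008, h=3.8715
  candidates: C₊=(11.3097,3.2658) cross=23.210; C₋=(8.5720,-3.9770) cross=-23.210
  mode + wants cross > 0 → take C=(11.3097,3.2658) (cross=23.210)
ex = (C−B)/|BC| = (0.9897,0.1433); ey = (-0.1433,0.9897)
P = B + 2.20·ex + 1.71·ey = (5.3245,4.1272)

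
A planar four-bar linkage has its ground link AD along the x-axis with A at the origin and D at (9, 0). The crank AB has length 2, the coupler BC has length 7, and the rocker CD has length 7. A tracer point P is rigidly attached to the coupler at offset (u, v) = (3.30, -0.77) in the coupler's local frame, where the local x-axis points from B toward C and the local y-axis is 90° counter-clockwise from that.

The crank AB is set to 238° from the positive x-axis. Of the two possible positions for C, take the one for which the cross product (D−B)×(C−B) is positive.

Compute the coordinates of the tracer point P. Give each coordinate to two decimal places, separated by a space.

1.55 0.47

A=(0,0), D=(9.00,0)
B = A + 2.00·(cos238°, sin238°) = (-1.0598, -1.6961)
|BD| = 10.2018
circle(B,7.00) ∩ circle(D,7.00): a=5.1009, h=4.7938
  candidates: C₊=(3.1731,3.8791) cross=48.906; C₋=(4.7671,-5.5752) cross=-48.906
  mode + wants cross > 0 → take C=(3.1731,3.8791) (cross=48.906)
ex = (C−B)/|BC| = (0.6047,0.7965); ey = (-0.7965,0.6047)
P = B + 3.30·ex + -0.77·ey = (1.5490,0.4666)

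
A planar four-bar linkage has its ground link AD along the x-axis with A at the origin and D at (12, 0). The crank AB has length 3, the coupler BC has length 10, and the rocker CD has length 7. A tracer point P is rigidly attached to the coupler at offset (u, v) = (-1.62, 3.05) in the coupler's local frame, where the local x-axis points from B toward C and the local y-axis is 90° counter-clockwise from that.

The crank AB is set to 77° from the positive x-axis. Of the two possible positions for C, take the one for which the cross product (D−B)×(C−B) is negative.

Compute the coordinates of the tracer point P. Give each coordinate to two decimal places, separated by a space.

A=(0,0), D=(12.00,0)
B = A + 3.00·(cos77°, sin77°) = (0.6749, 2.9231)
|BD| = 11.6963
circle(B,10.00) ∩ circle(D,7.00): a=8.0283, h=5.9620
  candidates: C₊=(9.9384,6.6895) cross=69.734; C₋=(6.9584,-4.8562) cross=-69.734
  mode - wants cross < 0 → take C=(6.9584,-4.8562) (cross=-69.734)
ex = (C−B)/|BC| = (0.6284,-0.7779); ey = (0.7779,0.6284)
P = B + -1.62·ex + 3.05·ey = (2.0296,6.0998)

2.03 6.10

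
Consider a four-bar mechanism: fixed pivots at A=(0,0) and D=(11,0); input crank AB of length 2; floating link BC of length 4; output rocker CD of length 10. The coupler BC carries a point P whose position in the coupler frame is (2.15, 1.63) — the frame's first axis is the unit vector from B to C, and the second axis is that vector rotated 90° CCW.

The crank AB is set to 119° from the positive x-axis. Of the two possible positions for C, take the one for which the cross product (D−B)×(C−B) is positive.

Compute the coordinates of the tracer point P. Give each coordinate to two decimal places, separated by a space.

-0.44 4.40

A=(0,0), D=(11.00,0)
B = A + 2.00·(cos119°, sin119°) = (-0.9696, 1.7492)
|BD| = 12.0968
circle(B,4.00) ∩ circle(D,10.00): a=2.5764, h=3.0598
  candidates: C₊=(2.0221,4.4043) cross=37.013; C₋=(1.1372,-1.6509) cross=-37.013
  mode + wants cross > 0 → take C=(2.0221,4.4043) (cross=37.013)
ex = (C−B)/|BC| = (0.7479,0.6638); ey = (-0.6638,0.7479)
P = B + 2.15·ex + 1.63·ey = (-0.4435,4.3955)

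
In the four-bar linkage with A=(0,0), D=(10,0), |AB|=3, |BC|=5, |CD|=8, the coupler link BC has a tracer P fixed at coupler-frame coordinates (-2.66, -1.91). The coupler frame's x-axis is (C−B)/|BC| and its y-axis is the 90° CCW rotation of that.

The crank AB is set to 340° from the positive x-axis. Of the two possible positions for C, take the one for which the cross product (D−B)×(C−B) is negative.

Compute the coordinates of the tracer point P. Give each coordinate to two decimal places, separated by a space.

0.15 0.87

A=(0,0), D=(10.00,0)
B = A + 3.00·(cos340°, sin340°) = (2.8191, -1.0261)
|BD| = 7.2539
circle(B,5.00) ∩ circle(D,8.00): a=0.9387, h=4.9111
  candidates: C₊=(3.0537,3.9684) cross=35.624; C₋=(4.4430,-5.7550) cross=-35.624
  mode - wants cross < 0 → take C=(4.4430,-5.7550) (cross=-35.624)
ex = (C−B)/|BC| = (0.3248,-0.9458); ey = (0.9458,0.3248)
P = B + -2.66·ex + -1.91·ey = (0.1487,0.8694)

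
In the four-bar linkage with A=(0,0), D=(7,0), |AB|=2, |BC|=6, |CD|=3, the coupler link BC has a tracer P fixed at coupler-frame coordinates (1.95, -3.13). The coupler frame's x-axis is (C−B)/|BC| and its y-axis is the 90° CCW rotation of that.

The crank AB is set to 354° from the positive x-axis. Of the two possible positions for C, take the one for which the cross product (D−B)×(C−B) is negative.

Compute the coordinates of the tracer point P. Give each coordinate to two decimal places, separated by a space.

A=(0,0), D=(7.00,0)
B = A + 2.00·(cos354°, sin354°) = (1.9890, -0.2091)
|BD| = 5.0153
circle(B,6.00) ∩ circle(D,3.00): a=5.1994, h=2.9943
  candidates: C₊=(7.0591,2.9994) cross=15.018; C₋=(7.3088,-2.9841) cross=-15.018
  mode - wants cross < 0 → take C=(7.3088,-2.9841) (cross=-15.018)
ex = (C−B)/|BC| = (0.8866,-0.4625); ey = (0.4625,0.8866)
P = B + 1.95·ex + -3.13·ey = (2.2703,-3.8861)

2.27 -3.89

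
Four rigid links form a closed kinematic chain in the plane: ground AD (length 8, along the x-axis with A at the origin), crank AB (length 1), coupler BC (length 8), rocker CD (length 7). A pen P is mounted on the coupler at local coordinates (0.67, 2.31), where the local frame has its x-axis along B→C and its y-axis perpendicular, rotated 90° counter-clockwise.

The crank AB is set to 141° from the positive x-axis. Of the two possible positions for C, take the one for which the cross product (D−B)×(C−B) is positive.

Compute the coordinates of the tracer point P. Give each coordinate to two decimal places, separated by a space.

A=(0,0), D=(8.00,0)
B = A + 1.00·(cos141°, sin141°) = (-0.7771, 0.6293)
|BD| = 8.7997
circle(B,8.00) ∩ circle(D,7.00): a=5.2521, h=6.0345
  candidates: C₊=(4.8931,6.2727) cross=53.102; C₋=(4.0300,-5.7653) cross=-53.102
  mode + wants cross > 0 → take C=(4.8931,6.2727) (cross=53.102)
ex = (C−B)/|BC| = (0.7088,0.7054); ey = (-0.7054,0.7088)
P = B + 0.67·ex + 2.31·ey = (-1.9318,2.7392)

-1.93 2.74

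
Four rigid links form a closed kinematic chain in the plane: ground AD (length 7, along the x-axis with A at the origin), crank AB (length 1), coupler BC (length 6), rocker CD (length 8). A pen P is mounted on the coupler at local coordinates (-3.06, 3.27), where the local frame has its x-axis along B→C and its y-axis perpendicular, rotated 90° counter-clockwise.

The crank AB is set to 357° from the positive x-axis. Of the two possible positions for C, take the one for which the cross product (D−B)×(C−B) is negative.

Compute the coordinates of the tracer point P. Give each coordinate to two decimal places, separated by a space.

A=(0,0), D=(7.00,0)
B = A + 1.00·(cos357°, sin357°) = (0.9986, -0.0523)
|BD| = 6.0016
circle(B,6.00) ∩ circle(D,8.00): a=0.6681, h=5.9627
  candidates: C₊=(1.6147,5.9160) cross=35.786; C₋=(1.7187,-6.0090) cross=-35.786
  mode - wants cross < 0 → take C=(1.7187,-6.0090) (cross=-35.786)
ex = (C−B)/|BC| = (0.1200,-0.9928); ey = (0.9928,0.1200)
P = B + -3.06·ex + 3.27·ey = (3.8778,3.3780)

3.88 3.38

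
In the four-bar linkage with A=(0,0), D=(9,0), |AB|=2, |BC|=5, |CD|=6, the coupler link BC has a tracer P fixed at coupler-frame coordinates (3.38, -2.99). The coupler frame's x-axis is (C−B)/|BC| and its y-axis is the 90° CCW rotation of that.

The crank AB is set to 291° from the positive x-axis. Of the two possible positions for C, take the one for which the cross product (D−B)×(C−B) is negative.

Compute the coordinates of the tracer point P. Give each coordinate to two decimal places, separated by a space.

2.05 -6.18

A=(0,0), D=(9.00,0)
B = A + 2.00·(cos291°, sin291°) = (0.7167, -1.8672)
|BD| = 8.4911
circle(B,5.00) ∩ circle(D,6.00): a=3.5978, h=3.4721
  candidates: C₊=(3.4630,2.3111) cross=29.482; C₋=(4.9900,-4.4632) cross=-29.482
  mode - wants cross < 0 → take C=(4.9900,-4.4632) (cross=-29.482)
ex = (C−B)/|BC| = (0.8547,-0.5192); ey = (0.5192,0.8547)
P = B + 3.38·ex + -2.99·ey = (2.0530,-6.1775)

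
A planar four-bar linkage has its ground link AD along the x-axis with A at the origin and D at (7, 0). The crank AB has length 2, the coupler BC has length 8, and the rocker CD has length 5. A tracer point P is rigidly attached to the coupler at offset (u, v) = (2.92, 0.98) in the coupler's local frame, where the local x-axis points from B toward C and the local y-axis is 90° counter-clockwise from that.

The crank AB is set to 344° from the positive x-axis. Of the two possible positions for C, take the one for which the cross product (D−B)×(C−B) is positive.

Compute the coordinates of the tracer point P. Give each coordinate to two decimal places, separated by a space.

A=(0,0), D=(7.00,0)
B = A + 2.00·(cos344°, sin344°) = (1.9225, -0.5513)
|BD| = 5.1073
circle(B,8.00) ∩ circle(D,5.00): a=6.3717, h=4.8375
  candidates: C₊=(7.7349,4.9457) cross=24.707; C₋=(8.7792,-4.6728) cross=-24.707
  mode + wants cross > 0 → take C=(7.7349,4.9457) (cross=24.707)
ex = (C−B)/|BC| = (0.7265,0.6871); ey = (-0.6871,0.7265)
P = B + 2.92·ex + 0.98·ey = (3.3706,2.1671)

3.37 2.17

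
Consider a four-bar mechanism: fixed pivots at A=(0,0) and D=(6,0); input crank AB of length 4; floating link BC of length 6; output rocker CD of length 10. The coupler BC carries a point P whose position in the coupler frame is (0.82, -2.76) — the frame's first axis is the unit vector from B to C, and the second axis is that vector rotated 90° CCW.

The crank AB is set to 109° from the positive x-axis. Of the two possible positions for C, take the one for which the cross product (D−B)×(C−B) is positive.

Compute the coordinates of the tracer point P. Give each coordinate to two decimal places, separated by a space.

1.50 3.14

A=(0,0), D=(6.00,0)
B = A + 4.00·(cos109°, sin109°) = (-1.3023, 3.7821)
|BD| = 8.2236
circle(B,6.00) ∩ circle(D,10.00): a=0.2205, h=5.9959
  candidates: C₊=(1.6511,9.0049) cross=49.308; C₋=(-3.8640,-1.6436) cross=-49.308
  mode + wants cross > 0 → take C=(1.6511,9.0049) (cross=49.308)
ex = (C−B)/|BC| = (0.4922,0.8705); ey = (-0.8705,0.4922)
P = B + 0.82·ex + -2.76·ey = (1.5038,3.1373)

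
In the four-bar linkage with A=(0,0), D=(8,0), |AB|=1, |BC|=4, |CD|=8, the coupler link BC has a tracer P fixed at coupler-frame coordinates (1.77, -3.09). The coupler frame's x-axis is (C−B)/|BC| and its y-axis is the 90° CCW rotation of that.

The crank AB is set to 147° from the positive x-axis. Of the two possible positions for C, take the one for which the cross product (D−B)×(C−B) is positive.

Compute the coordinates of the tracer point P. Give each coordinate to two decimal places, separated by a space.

A=(0,0), D=(8.00,0)
B = A + 1.00·(cos147°, sin147°) = (-0.8387, 0.5446)
|BD| = 8.8554
circle(B,4.00) ∩ circle(D,8.00): a=1.7175, h=3.6125
  candidates: C₊=(1.0978,4.0447) cross=31.990; C₋=(0.6534,-3.1667) cross=-31.990
  mode + wants cross > 0 → take C=(1.0978,4.0447) (cross=31.990)
ex = (C−B)/|BC| = (0.4841,0.8750); ey = (-0.8750,0.4841)
P = B + 1.77·ex + -3.09·ey = (2.7220,0.5975)

2.72 0.60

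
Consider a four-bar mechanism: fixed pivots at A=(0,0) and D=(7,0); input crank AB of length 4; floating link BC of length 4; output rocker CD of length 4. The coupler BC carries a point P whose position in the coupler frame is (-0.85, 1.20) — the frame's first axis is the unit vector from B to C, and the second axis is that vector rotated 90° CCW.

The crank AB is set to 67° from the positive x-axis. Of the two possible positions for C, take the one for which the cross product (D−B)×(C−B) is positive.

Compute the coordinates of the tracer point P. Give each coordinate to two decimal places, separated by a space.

0.70 4.87

A=(0,0), D=(7.00,0)
B = A + 4.00·(cos67°, sin67°) = (1.5629, 3.6820)
|BD| = 6.5665
circle(B,4.00) ∩ circle(D,4.00): a=3.2833, h=2.2848
  candidates: C₊=(5.5626,3.7328) cross=15.003; C₋=(3.0003,-0.0508) cross=-15.003
  mode + wants cross > 0 → take C=(5.5626,3.7328) (cross=15.003)
ex = (C−B)/|BC| = (0.9999,0.0127); ey = (-0.0127,0.9999)
P = B + -0.85·ex + 1.20·ey = (0.6978,4.8711)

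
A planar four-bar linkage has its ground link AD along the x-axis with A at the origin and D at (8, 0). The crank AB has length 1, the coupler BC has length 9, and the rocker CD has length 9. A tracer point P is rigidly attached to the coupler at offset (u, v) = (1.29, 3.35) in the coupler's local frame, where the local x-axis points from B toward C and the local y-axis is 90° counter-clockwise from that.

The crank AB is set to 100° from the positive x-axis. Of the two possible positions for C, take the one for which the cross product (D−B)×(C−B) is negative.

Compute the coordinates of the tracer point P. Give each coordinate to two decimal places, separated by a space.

3.42 0.94

A=(0,0), D=(8.00,0)
B = A + 1.00·(cos100°, sin100°) = (-0.1736, 0.9848)
|BD| = 8.2328
circle(B,9.00) ∩ circle(D,9.00): a=4.1164, h=8.0035
  candidates: C₊=(4.8706,8.4384) cross=65.891; C₋=(2.9558,-7.4536) cross=-65.891
  mode - wants cross < 0 → take C=(2.9558,-7.4536) (cross=-65.891)
ex = (C−B)/|BC| = (0.3477,-0.9376); ey = (0.9376,0.3477)
P = B + 1.29·ex + 3.35·ey = (3.4159,0.9402)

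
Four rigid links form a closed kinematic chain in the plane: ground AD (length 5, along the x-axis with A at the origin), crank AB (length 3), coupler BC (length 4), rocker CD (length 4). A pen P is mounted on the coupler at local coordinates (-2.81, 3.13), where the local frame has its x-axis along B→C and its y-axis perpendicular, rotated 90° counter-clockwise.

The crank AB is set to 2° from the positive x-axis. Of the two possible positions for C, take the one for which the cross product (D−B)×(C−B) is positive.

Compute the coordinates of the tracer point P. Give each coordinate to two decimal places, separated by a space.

A=(0,0), D=(5.00,0)
B = A + 3.00·(cos2°, sin2°) = (2.9982, 0.1047)
|BD| = 2.0046
circle(B,4.00) ∩ circle(D,4.00): a=1.0023, h=3.8724
  candidates: C₊=(4.2013,3.9195) cross=7.762; C₋=(3.7968,-3.8148) cross=-7.762
  mode + wants cross > 0 → take C=(4.2013,3.9195) (cross=7.762)
ex = (C−B)/|BC| = (0.3008,0.9537); ey = (-0.9537,0.3008)
P = B + -2.81·ex + 3.13·ey = (-0.8321,-1.6337)

-0.83 -1.63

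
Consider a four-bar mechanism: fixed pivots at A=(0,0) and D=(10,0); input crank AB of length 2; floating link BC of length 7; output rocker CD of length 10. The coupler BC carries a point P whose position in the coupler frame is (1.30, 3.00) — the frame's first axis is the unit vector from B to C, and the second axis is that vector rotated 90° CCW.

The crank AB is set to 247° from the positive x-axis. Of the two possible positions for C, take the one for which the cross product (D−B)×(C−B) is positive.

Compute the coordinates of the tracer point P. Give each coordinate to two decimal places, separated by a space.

-3.27 0.28

A=(0,0), D=(10.00,0)
B = A + 2.00·(cos247°, sin247°) = (-0.7815, -1.8410)
|BD| = 10.9375
circle(B,7.00) ∩ circle(D,10.00): a=3.1373, h=6.2576
  candidates: C₊=(1.2578,4.8554) cross=68.442; C₋=(3.3644,-7.4812) cross=-68.442
  mode + wants cross > 0 → take C=(1.2578,4.8554) (cross=68.442)
ex = (C−B)/|BC| = (0.2913,0.9566); ey = (-0.9566,0.2913)
P = B + 1.30·ex + 3.00·ey = (-3.2726,0.2766)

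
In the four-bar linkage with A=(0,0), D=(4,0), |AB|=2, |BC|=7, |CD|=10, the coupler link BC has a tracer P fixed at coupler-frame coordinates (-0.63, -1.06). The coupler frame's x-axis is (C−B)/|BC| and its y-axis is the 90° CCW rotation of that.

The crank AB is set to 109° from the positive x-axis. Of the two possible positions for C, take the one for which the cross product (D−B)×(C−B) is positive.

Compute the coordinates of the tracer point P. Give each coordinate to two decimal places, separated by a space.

A=(0,0), D=(4.00,0)
B = A + 2.00·(cos109°, sin109°) = (-0.6511, 1.8910)
|BD| = 5.0209
circle(B,7.00) ∩ circle(D,10.00): a=-2.5684, h=6.5118
  candidates: C₊=(-0.5778,8.8907) cross=32.695; C₋=(-5.4830,-3.1739) cross=-32.695
  mode + wants cross > 0 → take C=(-0.5778,8.8907) (cross=32.695)
ex = (C−B)/|BC| = (0.0105,0.9999); ey = (-0.9999,0.0105)
P = B + -0.63·ex + -1.06·ey = (0.4022,1.2500)

0.40 1.25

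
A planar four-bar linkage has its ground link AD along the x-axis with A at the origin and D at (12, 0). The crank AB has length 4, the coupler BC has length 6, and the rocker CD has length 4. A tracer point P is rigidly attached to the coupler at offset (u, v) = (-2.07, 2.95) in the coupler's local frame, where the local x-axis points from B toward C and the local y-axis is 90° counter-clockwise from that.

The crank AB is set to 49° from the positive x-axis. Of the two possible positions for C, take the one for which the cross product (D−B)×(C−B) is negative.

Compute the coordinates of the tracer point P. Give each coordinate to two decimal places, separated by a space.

2.05 6.58

A=(0,0), D=(12.00,0)
B = A + 4.00·(cos49°, sin49°) = (2.6242, 3.0188)
|BD| = 9.8498
circle(B,6.00) ∩ circle(D,4.00): a=5.9401, h=0.8454
  candidates: C₊=(8.5376,2.0030) cross=8.327; C₋=(8.0194,0.3936) cross=-8.327
  mode - wants cross < 0 → take C=(8.0194,0.3936) (cross=-8.327)
ex = (C−B)/|BC| = (0.8992,-0.4375); ey = (0.4375,0.8992)
P = B + -2.07·ex + 2.95·ey = (2.0537,6.5772)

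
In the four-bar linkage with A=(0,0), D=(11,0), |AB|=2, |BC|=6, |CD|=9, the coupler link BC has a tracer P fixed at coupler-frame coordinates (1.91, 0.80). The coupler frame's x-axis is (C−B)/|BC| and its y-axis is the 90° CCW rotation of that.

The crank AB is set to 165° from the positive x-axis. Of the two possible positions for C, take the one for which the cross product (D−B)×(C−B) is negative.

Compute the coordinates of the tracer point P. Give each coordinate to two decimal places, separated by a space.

A=(0,0), D=(11.00,0)
B = A + 2.00·(cos165°, sin165°) = (-1.9319, 0.5176)
|BD| = 12.9422
circle(B,6.00) ∩ circle(D,9.00): a=4.7326, h=3.6881
  candidates: C₊=(2.9445,4.0135) cross=47.733; C₋=(2.6495,-3.3568) cross=-47.733
  mode - wants cross < 0 → take C=(2.6495,-3.3568) (cross=-47.733)
ex = (C−B)/|BC| = (0.7636,-0.6457); ey = (0.6457,0.7636)
P = B + 1.91·ex + 0.80·ey = (0.0431,-0.1049)

0.04 -0.10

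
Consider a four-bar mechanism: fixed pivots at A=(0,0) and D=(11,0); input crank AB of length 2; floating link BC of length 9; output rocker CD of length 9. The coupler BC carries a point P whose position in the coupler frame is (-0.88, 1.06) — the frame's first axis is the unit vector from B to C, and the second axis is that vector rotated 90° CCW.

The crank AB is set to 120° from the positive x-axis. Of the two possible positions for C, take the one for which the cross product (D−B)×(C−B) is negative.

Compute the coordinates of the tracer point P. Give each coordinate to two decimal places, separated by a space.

A=(0,0), D=(11.00,0)
B = A + 2.00·(cos120°, sin120°) = (-1.0000, 1.7321)
|BD| = 12.1244
circle(B,9.00) ∩ circle(D,9.00): a=6.0622, h=6.6521
  candidates: C₊=(5.9503,7.4499) cross=80.652; C₋=(4.0497,-5.7178) cross=-80.652
  mode - wants cross < 0 → take C=(4.0497,-5.7178) (cross=-80.652)
ex = (C−B)/|BC| = (0.5611,-0.8278); ey = (0.8278,0.5611)
P = B + -0.88·ex + 1.06·ey = (-0.6163,3.0552)

-0.62 3.06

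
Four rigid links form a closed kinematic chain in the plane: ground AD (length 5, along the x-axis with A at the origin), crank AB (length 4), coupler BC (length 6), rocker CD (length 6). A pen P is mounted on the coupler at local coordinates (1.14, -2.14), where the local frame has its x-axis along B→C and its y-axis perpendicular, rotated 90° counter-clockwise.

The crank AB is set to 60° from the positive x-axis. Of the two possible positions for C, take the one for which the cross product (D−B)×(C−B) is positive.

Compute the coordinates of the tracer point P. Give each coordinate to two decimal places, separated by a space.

A=(0,0), D=(5.00,0)
B = A + 4.00·(cos60°, sin60°) = (2.0000, 3.4641)
|BD| = 4.5826
circle(B,6.00) ∩ circle(D,6.00): a=2.2913, h=5.5453
  candidates: C₊=(7.6918,5.3623) cross=25.412; C₋=(-0.6918,-1.8982) cross=-25.412
  mode + wants cross > 0 → take C=(7.6918,5.3623) (cross=25.412)
ex = (C−B)/|BC| = (0.9486,0.3164); ey = (-0.3164,0.9486)
P = B + 1.14·ex + -2.14·ey = (3.7585,1.7947)

3.76 1.79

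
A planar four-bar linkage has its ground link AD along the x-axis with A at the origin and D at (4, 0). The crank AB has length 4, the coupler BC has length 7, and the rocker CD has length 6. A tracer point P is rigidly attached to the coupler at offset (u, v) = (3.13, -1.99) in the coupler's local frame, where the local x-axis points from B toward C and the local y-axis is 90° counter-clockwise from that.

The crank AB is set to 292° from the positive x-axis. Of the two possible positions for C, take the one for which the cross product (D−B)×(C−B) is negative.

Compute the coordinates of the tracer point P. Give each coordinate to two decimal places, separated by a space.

A=(0,0), D=(4.00,0)
B = A + 4.00·(cos292°, sin292°) = (1.4984, -3.7087)
|BD| = 4.4735
circle(B,7.00) ∩ circle(D,6.00): a=3.6898, h=5.9486
  candidates: C₊=(-1.3699,2.6766) cross=26.611; C₋=(8.4933,-3.9762) cross=-26.611
  mode - wants cross < 0 → take C=(8.4933,-3.9762) (cross=-26.611)
ex = (C−B)/|BC| = (0.9993,-0.0382); ey = (0.0382,0.9993)
P = B + 3.13·ex + -1.99·ey = (4.5501,-5.8169)

4.55 -5.82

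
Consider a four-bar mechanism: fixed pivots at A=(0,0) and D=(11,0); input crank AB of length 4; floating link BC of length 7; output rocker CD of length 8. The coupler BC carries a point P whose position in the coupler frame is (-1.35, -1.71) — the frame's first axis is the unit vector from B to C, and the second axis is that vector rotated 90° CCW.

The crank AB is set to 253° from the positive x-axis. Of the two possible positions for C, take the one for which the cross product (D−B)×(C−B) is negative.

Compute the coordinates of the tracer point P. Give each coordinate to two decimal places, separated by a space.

-2.95 -5.07

A=(0,0), D=(11.00,0)
B = A + 4.00·(cos253°, sin253°) = (-1.1695, -3.8252)
|BD| = 12.7565
circle(B,7.00) ∩ circle(D,8.00): a=5.7903, h=3.9335
  candidates: C₊=(3.1749,1.6635) cross=50.177; C₋=(5.5339,-5.8414) cross=-50.177
  mode - wants cross < 0 → take C=(5.5339,-5.8414) (cross=-50.177)
ex = (C−B)/|BC| = (0.9576,-0.2880); ey = (0.2880,0.9576)
P = B + -1.35·ex + -1.71·ey = (-2.9548,-5.0739)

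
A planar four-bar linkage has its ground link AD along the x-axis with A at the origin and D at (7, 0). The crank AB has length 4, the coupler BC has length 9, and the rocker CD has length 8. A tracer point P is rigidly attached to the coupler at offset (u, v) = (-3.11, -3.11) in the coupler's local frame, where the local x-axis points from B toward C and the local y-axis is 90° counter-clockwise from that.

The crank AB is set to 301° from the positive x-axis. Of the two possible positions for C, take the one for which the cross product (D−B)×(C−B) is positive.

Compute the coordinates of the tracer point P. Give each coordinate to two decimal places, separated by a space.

5.45 -6.24

A=(0,0), D=(7.00,0)
B = A + 4.00·(cos301°, sin301°) = (2.0602, -3.4287)
|BD| = 6.0131
circle(B,9.00) ∩ circle(D,8.00): a=4.4201, h=7.8398
  candidates: C₊=(1.2211,5.5321) cross=47.142; C₋=(10.1616,-7.3488) cross=-47.142
  mode + wants cross > 0 → take C=(1.2211,5.5321) (cross=47.142)
ex = (C−B)/|BC| = (-0.0932,0.9956); ey = (-0.9956,-0.0932)
P = B + -3.11·ex + -3.11·ey = (5.4465,-6.2352)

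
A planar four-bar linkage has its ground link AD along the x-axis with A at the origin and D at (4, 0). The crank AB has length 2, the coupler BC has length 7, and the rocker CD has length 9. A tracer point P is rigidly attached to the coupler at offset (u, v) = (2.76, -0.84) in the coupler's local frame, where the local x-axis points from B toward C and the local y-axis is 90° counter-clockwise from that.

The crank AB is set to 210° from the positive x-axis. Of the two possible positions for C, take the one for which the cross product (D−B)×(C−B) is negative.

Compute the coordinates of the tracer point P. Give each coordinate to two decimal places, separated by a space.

-2.02 -3.87

A=(0,0), D=(4.00,0)
B = A + 2.00·(cos210°, sin210°) = (-1.7321, -1.0000)
|BD| = 5.8186
circle(B,7.00) ∩ circle(D,9.00): a=0.1595, h=6.9982
  candidates: C₊=(-2.7776,5.9215) cross=40.720; C₋=(-0.3722,-7.8666) cross=-40.720
  mode - wants cross < 0 → take C=(-0.3722,-7.8666) (cross=-40.720)
ex = (C−B)/|BC| = (0.1943,-0.9809); ey = (0.9809,0.1943)
P = B + 2.76·ex + -0.84·ey = (-2.0199,-3.8706)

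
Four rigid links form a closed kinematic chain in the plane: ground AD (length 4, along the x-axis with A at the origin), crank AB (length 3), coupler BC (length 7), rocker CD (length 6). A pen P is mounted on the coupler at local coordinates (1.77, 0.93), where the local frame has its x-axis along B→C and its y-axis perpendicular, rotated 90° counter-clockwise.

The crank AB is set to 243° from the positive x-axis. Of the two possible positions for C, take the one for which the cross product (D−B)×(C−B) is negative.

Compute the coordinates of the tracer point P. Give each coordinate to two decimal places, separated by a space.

A=(0,0), D=(4.00,0)
B = A + 3.00·(cos243°, sin243°) = (-1.3620, -2.6730)
|BD| = 5.9913
circle(B,7.00) ∩ circle(D,6.00): a=4.0806, h=5.6876
  candidates: C₊=(-0.2476,4.2377) cross=34.076; C₋=(4.8275,-5.9427) cross=-34.076
  mode - wants cross < 0 → take C=(4.8275,-5.9427) (cross=-34.076)
ex = (C−B)/|BC| = (0.8842,-0.4671); ey = (0.4671,0.8842)
P = B + 1.77·ex + 0.93·ey = (0.6375,-2.6775)

0.64 -2.68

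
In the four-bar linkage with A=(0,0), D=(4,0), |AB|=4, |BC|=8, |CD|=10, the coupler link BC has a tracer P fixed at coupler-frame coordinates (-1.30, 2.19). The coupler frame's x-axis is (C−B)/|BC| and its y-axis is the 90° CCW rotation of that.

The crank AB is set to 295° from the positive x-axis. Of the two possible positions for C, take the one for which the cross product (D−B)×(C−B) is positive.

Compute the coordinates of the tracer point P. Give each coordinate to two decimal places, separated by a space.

A=(0,0), D=(4.00,0)
B = A + 4.00·(cos295°, sin295°) = (1.6905, -3.6252)
|BD| = 4.2984
circle(B,8.00) ∩ circle(D,10.00): a=-2.0384, h=7.7359
  candidates: C₊=(-5.9292,-1.1879) cross=33.252; C₋=(7.1197,-9.5009) cross=-33.252
  mode + wants cross > 0 → take C=(-5.9292,-1.1879) (cross=33.252)
ex = (C−B)/|BC| = (-0.9525,0.3047); ey = (-0.3047,-0.9525)
P = B + -1.30·ex + 2.19·ey = (2.2614,-6.1072)

2.26 -6.11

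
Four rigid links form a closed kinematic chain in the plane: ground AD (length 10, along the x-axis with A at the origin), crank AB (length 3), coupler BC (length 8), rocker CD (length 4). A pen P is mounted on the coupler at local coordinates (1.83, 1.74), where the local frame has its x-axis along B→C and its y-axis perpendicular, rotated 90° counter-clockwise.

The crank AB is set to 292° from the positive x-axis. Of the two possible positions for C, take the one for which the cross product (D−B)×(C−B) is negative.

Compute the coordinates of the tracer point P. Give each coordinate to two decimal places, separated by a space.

3.18 -1.31

A=(0,0), D=(10.00,0)
B = A + 3.00·(cos292°, sin292°) = (1.1238, -2.7816)
|BD| = 9.3018
circle(B,8.00) ∩ circle(D,4.00): a=7.2310, h=3.4223
  candidates: C₊=(7.0006,2.6465) cross=31.833; C₋=(9.0474,-3.8849) cross=-31.833
  mode - wants cross < 0 → take C=(9.0474,-3.8849) (cross=-31.833)
ex = (C−B)/|BC| = (0.9904,-0.1379); ey = (0.1379,0.9904)
P = B + 1.83·ex + 1.74·ey = (3.1763,-1.3106)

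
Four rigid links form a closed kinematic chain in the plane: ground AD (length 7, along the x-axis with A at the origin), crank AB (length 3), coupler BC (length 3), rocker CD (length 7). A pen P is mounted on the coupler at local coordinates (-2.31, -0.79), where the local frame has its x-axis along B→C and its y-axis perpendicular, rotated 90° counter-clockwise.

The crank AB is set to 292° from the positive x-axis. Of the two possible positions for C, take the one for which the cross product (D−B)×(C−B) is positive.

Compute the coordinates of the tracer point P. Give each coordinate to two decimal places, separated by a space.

2.72 -4.63

A=(0,0), D=(7.00,0)
B = A + 3.00·(cos292°, sin292°) = (1.1238, -2.7816)
|BD| = 6.5013
circle(B,3.00) ∩ circle(D,7.00): a=0.1743, h=2.9949
  candidates: C₊=(0.0000,0.0000) cross=19.471; C₋=(2.5627,-5.4139) cross=-19.471
  mode + wants cross > 0 → take C=(0.0000,0.0000) (cross=19.471)
ex = (C−B)/|BC| = (-0.3746,0.9272); ey = (-0.9272,-0.3746)
P = B + -2.31·ex + -0.79·ey = (2.7216,-4.6274)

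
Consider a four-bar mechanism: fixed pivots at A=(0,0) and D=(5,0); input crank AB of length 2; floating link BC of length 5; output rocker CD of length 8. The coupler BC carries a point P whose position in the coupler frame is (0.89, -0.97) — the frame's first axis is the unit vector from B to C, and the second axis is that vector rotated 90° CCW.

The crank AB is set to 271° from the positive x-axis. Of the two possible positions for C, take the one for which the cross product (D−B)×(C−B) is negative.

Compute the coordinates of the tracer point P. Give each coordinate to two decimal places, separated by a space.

A=(0,0), D=(5.00,0)
B = A + 2.00·(cos271°, sin271°) = (0.0349, -1.9997)
|BD| = 5.3527
circle(B,5.00) ∩ circle(D,8.00): a=-0.9667, h=4.9057
  candidates: C₊=(-2.6945,2.1896) cross=26.258; C₋=(0.9709,-6.9113) cross=-26.258
  mode - wants cross < 0 → take C=(0.9709,-6.9113) (cross=-26.258)
ex = (C−B)/|BC| = (0.1872,-0.9823); ey = (0.9823,0.1872)
P = B + 0.89·ex + -0.97·ey = (-0.7513,-3.0555)

-0.75 -3.06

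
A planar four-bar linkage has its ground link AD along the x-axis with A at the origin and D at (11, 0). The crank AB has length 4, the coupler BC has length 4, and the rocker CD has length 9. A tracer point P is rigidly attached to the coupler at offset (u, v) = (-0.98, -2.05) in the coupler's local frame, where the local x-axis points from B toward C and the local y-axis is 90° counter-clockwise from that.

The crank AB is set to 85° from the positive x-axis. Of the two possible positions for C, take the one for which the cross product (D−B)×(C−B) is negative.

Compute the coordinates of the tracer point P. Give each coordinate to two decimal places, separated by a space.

-1.92 4.03

A=(0,0), D=(11.00,0)
B = A + 4.00·(cos85°, sin85°) = (0.3486, 3.9848)
|BD| = 11.3723
circle(B,4.00) ∩ circle(D,9.00): a=2.8284, h=2.8285
  candidates: C₊=(3.9888,5.6429) cross=32.167; C₋=(2.0066,0.3446) cross=-32.167
  mode - wants cross < 0 → take C=(2.0066,0.3446) (cross=-32.167)
ex = (C−B)/|BC| = (0.4145,-0.9101); ey = (0.9101,0.4145)
P = B + -0.98·ex + -2.05·ey = (-1.9232,4.0269)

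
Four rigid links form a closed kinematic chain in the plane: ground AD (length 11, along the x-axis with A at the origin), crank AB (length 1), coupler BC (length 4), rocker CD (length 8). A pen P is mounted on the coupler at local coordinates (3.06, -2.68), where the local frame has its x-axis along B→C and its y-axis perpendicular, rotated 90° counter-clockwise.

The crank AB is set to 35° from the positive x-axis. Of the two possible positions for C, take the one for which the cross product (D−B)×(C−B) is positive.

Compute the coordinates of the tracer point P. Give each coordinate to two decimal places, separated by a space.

A=(0,0), D=(11.00,0)
B = A + 1.00·(cos35°, sin35°) = (0.8192, 0.5736)
|BD| = 10.1970
circle(B,4.00) ∩ circle(D,8.00): a=2.7449, h=2.9096
  candidates: C₊=(3.7233,3.3242) cross=29.669; C₋=(3.3960,-2.4858) cross=-29.669
  mode + wants cross > 0 → take C=(3.7233,3.3242) (cross=29.669)
ex = (C−B)/|BC| = (0.7260,0.6876); ey = (-0.6876,0.7260)
P = B + 3.06·ex + -2.68·ey = (4.8837,0.7320)

4.88 0.73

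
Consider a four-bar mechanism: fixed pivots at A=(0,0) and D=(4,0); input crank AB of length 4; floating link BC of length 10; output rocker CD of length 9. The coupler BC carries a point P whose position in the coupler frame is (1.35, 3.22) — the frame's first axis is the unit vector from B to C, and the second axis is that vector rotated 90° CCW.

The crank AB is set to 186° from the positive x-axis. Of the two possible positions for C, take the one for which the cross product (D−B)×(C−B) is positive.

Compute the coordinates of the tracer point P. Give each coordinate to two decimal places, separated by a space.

-6.18 2.29

A=(0,0), D=(4.00,0)
B = A + 4.00·(cos186°, sin186°) = (-3.9781, -0.4181)
|BD| = 7.9890
circle(B,10.00) ∩ circle(D,9.00): a=5.1836, h=8.5516
  candidates: C₊=(0.7509,8.3931) cross=68.319; C₋=(1.6460,-8.6867) cross=-68.319
  mode + wants cross > 0 → take C=(0.7509,8.3931) (cross=68.319)
ex = (C−B)/|BC| = (0.4729,0.8811); ey = (-0.8811,0.4729)
P = B + 1.35·ex + 3.22·ey = (-6.1769,2.2941)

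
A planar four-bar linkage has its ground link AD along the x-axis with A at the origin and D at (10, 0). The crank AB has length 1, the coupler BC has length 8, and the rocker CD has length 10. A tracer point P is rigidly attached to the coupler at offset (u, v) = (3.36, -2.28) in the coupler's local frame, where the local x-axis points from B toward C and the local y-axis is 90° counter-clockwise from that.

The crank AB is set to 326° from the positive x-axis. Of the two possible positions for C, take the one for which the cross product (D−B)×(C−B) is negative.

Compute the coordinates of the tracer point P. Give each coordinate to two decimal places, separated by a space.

A=(0,0), D=(10.00,0)
B = A + 1.00·(cos326°, sin326°) = (0.8290, -0.5592)
|BD| = 9.1880
circle(B,8.00) ∩ circle(D,10.00): a=2.6349, h=7.5536
  candidates: C₊=(2.9993,7.1408) cross=69.403; C₋=(3.9188,-7.9384) cross=-69.403
  mode - wants cross < 0 → take C=(3.9188,-7.9384) (cross=-69.403)
ex = (C−B)/|BC| = (0.3862,-0.9224); ey = (0.9224,0.3862)
P = B + 3.36·ex + -2.28·ey = (0.0236,-4.5391)

0.02 -4.54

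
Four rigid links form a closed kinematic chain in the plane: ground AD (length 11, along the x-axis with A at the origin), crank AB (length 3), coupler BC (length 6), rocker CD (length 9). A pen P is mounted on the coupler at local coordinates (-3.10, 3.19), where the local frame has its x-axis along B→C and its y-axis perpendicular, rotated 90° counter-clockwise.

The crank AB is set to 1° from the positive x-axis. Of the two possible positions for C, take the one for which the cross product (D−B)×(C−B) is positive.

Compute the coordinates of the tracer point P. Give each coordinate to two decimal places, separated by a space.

A=(0,0), D=(11.00,0)
B = A + 3.00·(cos1°, sin1°) = (2.9995, 0.0524)
|BD| = 8.0006
circle(B,6.00) ∩ circle(D,9.00): a=1.1880, h=5.8812
  candidates: C₊=(4.2260,5.9257) cross=47.053; C₋=(4.1491,-5.8365) cross=-47.053
  mode + wants cross > 0 → take C=(4.2260,5.9257) (cross=47.053)
ex = (C−B)/|BC| = (0.2044,0.9789); ey = (-0.9789,0.2044)
P = B + -3.10·ex + 3.19·ey = (-0.7568,-2.3301)

-0.76 -2.33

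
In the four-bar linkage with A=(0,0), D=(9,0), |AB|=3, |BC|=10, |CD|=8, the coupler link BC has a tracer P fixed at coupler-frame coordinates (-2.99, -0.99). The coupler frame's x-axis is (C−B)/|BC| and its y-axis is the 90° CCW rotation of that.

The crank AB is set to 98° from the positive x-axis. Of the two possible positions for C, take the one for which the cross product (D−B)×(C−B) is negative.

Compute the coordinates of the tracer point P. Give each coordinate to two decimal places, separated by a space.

-2.58 5.26

A=(0,0), D=(9.00,0)
B = A + 3.00·(cos98°, sin98°) = (-0.4175, 2.9708)
|BD| = 9.8750
circle(B,10.00) ∩ circle(D,8.00): a=6.7603, h=7.3688
  candidates: C₊=(8.2464,7.9644) cross=72.766; C₋=(3.8128,-6.0904) cross=-72.766
  mode - wants cross < 0 → take C=(3.8128,-6.0904) (cross=-72.766)
ex = (C−B)/|BC| = (0.4230,-0.9061); ey = (0.9061,0.4230)
P = B + -2.99·ex + -0.99·ey = (-2.5794,5.2613)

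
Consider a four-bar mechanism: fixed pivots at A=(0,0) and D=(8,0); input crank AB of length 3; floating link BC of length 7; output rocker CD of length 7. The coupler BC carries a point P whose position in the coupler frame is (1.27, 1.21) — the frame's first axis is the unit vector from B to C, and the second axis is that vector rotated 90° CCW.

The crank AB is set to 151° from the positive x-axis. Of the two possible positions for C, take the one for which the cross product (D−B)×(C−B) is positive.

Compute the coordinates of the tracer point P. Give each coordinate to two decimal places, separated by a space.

A=(0,0), D=(8.00,0)
B = A + 3.00·(cos151°, sin151°) = (-2.6239, 1.4544)
|BD| = 10.7230
circle(B,7.00) ∩ circle(D,7.00): a=5.3615, h=4.5005
  candidates: C₊=(3.2985,5.1861) cross=48.259; C₋=(2.0776,-3.7317) cross=-48.259
  mode + wants cross > 0 → take C=(3.2985,5.1861) (cross=48.259)
ex = (C−B)/|BC| = (0.8461,0.5331); ey = (-0.5331,0.8461)
P = B + 1.27·ex + 1.21·ey = (-2.1944,3.1552)

-2.19 3.16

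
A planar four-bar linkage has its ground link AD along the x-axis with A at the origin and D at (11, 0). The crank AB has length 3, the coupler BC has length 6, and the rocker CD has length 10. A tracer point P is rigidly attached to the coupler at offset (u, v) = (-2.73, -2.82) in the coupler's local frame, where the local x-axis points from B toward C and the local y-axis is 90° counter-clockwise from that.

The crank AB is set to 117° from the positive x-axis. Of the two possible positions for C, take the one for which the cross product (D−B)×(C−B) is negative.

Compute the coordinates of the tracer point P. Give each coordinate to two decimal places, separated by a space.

A=(0,0), D=(11.00,0)
B = A + 3.00·(cos117°, sin117°) = (-1.3620, 2.6730)
|BD| = 12.6477
circle(B,6.00) ∩ circle(D,10.00): a=3.7937, h=4.6484
  candidates: C₊=(3.3285,6.4146) cross=58.791; C₋=(1.3636,-2.6722) cross=-58.791
  mode - wants cross < 0 → take C=(1.3636,-2.6722) (cross=-58.791)
ex = (C−B)/|BC| = (0.4543,-0.8909); ey = (0.8909,0.4543)
P = B + -2.73·ex + -2.82·ey = (-5.1144,3.8240)

-5.11 3.82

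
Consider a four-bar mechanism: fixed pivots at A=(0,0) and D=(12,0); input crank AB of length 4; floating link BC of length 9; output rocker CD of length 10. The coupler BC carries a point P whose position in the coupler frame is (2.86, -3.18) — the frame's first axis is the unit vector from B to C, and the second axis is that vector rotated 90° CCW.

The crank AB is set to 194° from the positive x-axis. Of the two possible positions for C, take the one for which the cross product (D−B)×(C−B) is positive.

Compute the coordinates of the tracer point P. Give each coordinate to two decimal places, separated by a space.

0.34 -1.67

A=(0,0), D=(12.00,0)
B = A + 4.00·(cos194°, sin194°) = (-3.8812, -0.9677)
|BD| = 15.9106
circle(B,9.00) ∩ circle(D,10.00): a=7.3582, h=5.1823
  candidates: C₊=(3.1482,4.6526) cross=82.454; C₋=(3.7786,-5.6929) cross=-82.454
  mode + wants cross > 0 → take C=(3.1482,4.6526) (cross=82.454)
ex = (C−B)/|BC| = (0.7810,0.6245); ey = (-0.6245,0.7810)
P = B + 2.86·ex + -3.18·ey = (0.3384,-1.6654)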